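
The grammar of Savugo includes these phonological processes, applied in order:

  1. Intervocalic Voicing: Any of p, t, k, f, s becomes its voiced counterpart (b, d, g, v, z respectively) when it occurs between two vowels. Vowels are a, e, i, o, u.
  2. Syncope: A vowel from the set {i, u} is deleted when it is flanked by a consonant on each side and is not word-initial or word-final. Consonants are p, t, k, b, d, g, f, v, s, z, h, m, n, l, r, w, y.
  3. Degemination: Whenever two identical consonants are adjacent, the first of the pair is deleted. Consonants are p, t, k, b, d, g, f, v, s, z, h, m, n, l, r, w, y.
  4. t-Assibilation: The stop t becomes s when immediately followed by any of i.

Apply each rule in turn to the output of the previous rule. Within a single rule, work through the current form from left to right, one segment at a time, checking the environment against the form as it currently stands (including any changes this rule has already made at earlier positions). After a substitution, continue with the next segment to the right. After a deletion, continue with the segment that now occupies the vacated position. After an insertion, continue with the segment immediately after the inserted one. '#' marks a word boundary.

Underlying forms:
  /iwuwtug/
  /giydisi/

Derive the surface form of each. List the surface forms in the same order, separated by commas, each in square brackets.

/iwuwtug/:
  1 Intervocalic Voicing: no change — [iwuwtug]
  2 Syncope: [iwuwtug] → [iwwtg]
  3 Degemination: [iwwtg] → [iwtg]
  4 t-Assibilation: no change — [iwtg]
/giydisi/:
  1 Intervocalic Voicing: [giydisi] → [giydizi]
  2 Syncope: [giydizi] → [gydzi]
  3 Degemination: no change — [gydzi]
  4 t-Assibilation: no change — [gydzi]

[iwtg], [gydzi]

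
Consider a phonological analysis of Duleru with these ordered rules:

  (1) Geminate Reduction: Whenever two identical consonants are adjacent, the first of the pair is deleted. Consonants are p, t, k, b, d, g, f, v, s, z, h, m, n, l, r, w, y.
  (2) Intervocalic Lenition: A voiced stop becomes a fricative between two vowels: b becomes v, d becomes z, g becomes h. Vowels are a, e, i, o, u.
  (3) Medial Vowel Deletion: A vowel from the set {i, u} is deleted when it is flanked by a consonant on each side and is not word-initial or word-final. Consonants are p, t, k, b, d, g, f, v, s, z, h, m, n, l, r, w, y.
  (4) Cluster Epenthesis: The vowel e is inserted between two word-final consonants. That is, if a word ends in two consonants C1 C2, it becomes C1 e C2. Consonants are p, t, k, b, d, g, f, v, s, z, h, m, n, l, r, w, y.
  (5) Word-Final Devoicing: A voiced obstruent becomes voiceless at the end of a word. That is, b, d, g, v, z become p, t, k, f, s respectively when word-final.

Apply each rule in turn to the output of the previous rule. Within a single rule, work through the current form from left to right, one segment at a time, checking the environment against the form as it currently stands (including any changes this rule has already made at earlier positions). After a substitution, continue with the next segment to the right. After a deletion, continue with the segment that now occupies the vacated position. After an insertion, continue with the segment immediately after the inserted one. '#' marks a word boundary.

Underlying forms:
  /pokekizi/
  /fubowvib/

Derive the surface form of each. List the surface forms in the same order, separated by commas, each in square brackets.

[pokekzi], [fvowvep]

/pokekizi/:
  (1) Geminate Reduction: no change — [pokekizi]
  (2) Intervocalic Lenition: no change — [pokekizi]
  (3) Medial Vowel Deletion: [pokekizi] → [pokekzi]
  (4) Cluster Epenthesis: no change — [pokekzi]
  (5) Word-Final Devoicing: no change — [pokekzi]
/fubowvib/:
  (1) Geminate Reduction: no change — [fubowvib]
  (2) Intervocalic Lenition: [fubowvib] → [fuvowvib]
  (3) Medial Vowel Deletion: [fuvowvib] → [fvowvb]
  (4) Cluster Epenthesis: [fvowvb] → [fvowveb]
  (5) Word-Final Devoicing: [fvowveb] → [fvowvep]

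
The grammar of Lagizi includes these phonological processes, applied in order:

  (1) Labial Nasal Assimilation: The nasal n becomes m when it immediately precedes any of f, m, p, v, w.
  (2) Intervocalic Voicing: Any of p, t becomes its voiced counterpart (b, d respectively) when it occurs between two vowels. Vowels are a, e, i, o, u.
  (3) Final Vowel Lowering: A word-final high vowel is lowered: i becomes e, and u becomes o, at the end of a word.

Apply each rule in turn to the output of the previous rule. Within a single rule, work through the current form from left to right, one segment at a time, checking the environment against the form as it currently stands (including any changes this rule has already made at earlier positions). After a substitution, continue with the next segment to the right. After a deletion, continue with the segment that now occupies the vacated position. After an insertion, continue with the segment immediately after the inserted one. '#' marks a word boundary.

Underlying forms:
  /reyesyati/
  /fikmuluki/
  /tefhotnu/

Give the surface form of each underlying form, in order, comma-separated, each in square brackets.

[reyesyade], [fikmuluke], [tefhotno]

/reyesyati/:
  (1) Labial Nasal Assimilation: no change — [reyesyati]
  (2) Intervocalic Voicing: [reyesyati] → [reyesyadi]
  (3) Final Vowel Lowering: [reyesyadi] → [reyesyade]
/fikmuluki/:
  (1) Labial Nasal Assimilation: no change — [fikmuluki]
  (2) Intervocalic Voicing: no change — [fikmuluki]
  (3) Final Vowel Lowering: [fikmuluki] → [fikmuluke]
/tefhotnu/:
  (1) Labial Nasal Assimilation: no change — [tefhotnu]
  (2) Intervocalic Voicing: no change — [tefhotnu]
  (3) Final Vowel Lowering: [tefhotnu] → [tefhotno]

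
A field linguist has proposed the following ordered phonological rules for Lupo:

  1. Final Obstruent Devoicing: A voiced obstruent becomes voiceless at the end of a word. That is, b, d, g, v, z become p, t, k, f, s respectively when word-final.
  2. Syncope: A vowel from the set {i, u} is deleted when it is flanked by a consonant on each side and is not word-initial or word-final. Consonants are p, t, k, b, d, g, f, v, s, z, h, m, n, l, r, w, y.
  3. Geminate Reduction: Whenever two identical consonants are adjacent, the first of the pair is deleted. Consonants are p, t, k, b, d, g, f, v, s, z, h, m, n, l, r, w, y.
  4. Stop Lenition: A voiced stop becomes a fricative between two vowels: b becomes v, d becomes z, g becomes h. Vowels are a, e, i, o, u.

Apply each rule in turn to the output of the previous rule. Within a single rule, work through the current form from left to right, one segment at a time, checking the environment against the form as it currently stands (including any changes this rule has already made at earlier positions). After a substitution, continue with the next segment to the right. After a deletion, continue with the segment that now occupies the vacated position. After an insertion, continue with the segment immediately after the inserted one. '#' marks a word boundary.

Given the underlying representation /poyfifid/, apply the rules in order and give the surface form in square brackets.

1 Final Obstruent Devoicing: [poyfifid] → [poyfifit]
2 Syncope: [poyfifit] → [poyfft]
3 Geminate Reduction: [poyfft] → [poyft]
4 Stop Lenition: no change — [poyft]

[poyft]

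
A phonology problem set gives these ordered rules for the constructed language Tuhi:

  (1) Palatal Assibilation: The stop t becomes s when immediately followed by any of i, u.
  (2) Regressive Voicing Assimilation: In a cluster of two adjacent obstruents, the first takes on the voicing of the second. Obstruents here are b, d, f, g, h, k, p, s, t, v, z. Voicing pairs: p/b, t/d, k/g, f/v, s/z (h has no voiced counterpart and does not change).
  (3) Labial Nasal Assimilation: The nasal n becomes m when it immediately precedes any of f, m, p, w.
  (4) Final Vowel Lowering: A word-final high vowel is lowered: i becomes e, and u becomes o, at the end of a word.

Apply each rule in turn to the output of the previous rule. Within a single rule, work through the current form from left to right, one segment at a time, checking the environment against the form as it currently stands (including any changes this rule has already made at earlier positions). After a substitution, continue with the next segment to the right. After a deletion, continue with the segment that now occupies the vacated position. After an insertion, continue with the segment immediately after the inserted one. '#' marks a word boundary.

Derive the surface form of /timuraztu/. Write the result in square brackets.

[simurasso]

(1) Palatal Assibilation: [timuraztu] → [simurazsu]
(2) Regressive Voicing Assimilation: [simurazsu] → [simurassu]
(3) Labial Nasal Assimilation: no change — [simurassu]
(4) Final Vowel Lowering: [simurassu] → [simurasso]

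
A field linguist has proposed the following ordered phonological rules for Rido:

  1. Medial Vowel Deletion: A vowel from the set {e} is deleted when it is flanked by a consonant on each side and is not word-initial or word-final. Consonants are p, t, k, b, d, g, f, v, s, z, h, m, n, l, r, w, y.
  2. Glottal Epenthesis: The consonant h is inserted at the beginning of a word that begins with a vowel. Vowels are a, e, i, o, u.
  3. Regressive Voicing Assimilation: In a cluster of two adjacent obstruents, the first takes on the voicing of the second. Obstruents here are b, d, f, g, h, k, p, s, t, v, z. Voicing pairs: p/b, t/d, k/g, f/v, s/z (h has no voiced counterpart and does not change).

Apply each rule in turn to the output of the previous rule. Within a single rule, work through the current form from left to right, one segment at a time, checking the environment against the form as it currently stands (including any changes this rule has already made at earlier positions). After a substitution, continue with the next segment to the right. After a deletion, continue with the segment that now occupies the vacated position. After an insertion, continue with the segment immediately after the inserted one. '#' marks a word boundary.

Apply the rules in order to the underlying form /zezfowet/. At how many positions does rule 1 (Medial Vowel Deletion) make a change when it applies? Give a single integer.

2

1 Medial Vowel Deletion: [zezfowet] → [zzfowt]
2 Glottal Epenthesis: no change — [zzfowt]
3 Regressive Voicing Assimilation: [zzfowt] → [zsfowt]
Rule 1 changed 2 position(s).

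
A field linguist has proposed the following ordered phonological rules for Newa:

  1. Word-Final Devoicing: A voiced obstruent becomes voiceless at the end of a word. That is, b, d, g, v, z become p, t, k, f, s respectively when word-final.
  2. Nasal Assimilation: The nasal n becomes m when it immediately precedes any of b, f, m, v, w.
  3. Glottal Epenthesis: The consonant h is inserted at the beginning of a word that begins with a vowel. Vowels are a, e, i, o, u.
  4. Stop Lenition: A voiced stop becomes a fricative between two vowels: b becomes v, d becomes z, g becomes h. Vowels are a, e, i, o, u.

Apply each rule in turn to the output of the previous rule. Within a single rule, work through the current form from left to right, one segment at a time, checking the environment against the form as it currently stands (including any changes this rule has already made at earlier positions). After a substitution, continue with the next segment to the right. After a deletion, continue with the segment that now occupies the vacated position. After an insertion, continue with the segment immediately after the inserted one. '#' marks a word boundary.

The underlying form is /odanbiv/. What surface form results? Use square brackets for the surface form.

1 Word-Final Devoicing: [odanbiv] → [odanbif]
2 Nasal Assimilation: [odanbif] → [odambif]
3 Glottal Epenthesis: [odambif] → [hodambif]
4 Stop Lenition: [hodambif] → [hozambif]

[hozambif]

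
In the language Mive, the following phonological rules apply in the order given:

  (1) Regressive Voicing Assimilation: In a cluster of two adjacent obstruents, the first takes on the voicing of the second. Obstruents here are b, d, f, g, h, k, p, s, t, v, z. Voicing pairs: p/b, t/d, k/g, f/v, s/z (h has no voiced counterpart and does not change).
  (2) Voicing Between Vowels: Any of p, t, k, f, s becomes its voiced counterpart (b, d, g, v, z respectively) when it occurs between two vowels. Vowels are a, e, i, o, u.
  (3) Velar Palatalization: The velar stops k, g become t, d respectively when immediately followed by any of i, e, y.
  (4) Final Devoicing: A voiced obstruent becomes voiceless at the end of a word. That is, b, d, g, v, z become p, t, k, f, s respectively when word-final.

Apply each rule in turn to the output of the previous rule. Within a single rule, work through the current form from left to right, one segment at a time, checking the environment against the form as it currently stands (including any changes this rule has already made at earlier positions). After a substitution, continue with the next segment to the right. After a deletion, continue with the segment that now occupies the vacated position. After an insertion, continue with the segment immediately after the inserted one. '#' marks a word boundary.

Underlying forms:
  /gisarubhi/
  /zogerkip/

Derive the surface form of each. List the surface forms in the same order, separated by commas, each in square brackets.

[dizaruphi], [zodertip]

/gisarubhi/:
  (1) Regressive Voicing Assimilation: [gisarubhi] → [gisaruphi]
  (2) Voicing Between Vowels: [gisaruphi] → [gizaruphi]
  (3) Velar Palatalization: [gizaruphi] → [dizaruphi]
  (4) Final Devoicing: no change — [dizaruphi]
/zogerkip/:
  (1) Regressive Voicing Assimilation: no change — [zogerkip]
  (2) Voicing Between Vowels: no change — [zogerkip]
  (3) Velar Palatalization: [zogerkip] → [zodertip]
  (4) Final Devoicing: no change — [zodertip]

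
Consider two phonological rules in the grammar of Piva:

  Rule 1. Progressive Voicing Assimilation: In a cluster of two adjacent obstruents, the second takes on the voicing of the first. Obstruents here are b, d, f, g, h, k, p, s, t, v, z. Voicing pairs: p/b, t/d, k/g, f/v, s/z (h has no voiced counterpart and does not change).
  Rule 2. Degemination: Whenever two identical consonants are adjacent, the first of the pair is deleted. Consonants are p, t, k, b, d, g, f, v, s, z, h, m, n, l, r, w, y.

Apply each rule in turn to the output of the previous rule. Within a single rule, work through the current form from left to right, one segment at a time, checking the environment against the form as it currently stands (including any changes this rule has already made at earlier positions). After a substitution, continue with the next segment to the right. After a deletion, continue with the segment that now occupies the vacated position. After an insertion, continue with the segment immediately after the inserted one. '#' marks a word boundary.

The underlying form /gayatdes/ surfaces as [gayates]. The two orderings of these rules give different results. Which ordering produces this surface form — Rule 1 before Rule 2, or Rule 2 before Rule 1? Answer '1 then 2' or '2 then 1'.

Order 1 then 2:
  1 Progressive Voicing Assimilation: [gayatdes] → [gayattes]
  2 Degemination: [gayattes] → [gayates]
  result: [gayates]
Order 2 then 1:
  2 Degemination: no change — [gayatdes]
  1 Progressive Voicing Assimilation: [gayatdes] → [gayattes]
  result: [gayattes]

1 then 2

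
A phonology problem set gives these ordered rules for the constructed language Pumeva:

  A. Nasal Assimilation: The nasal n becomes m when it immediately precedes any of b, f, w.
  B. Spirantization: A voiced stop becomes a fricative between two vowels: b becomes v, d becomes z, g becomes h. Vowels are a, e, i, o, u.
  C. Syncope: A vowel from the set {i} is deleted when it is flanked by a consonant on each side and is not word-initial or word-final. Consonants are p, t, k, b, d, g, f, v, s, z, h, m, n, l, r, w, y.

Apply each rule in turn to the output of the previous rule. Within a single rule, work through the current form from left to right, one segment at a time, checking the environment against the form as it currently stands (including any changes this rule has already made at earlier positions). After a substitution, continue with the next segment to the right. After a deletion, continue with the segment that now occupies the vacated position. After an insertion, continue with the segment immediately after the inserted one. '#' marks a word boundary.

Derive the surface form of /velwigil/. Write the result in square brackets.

[velwhl]

A Nasal Assimilation: no change — [velwigil]
B Spirantization: [velwigil] → [velwihil]
C Syncope: [velwihil] → [velwhl]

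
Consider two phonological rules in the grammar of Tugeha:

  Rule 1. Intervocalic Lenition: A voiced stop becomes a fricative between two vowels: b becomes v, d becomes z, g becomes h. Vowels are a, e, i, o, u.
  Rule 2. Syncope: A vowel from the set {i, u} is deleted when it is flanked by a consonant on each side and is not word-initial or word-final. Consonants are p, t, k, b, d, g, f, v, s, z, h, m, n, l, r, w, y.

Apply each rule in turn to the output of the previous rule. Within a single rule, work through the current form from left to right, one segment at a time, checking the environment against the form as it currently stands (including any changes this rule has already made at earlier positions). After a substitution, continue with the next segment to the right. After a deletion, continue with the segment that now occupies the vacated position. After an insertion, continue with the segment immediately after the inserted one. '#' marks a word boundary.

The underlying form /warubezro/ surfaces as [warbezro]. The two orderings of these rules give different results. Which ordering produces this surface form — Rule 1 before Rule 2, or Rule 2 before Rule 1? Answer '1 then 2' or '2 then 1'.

Order 1 then 2:
  1 Intervocalic Lenition: [warubezro] → [waruvezro]
  2 Syncope: [waruvezro] → [warvezro]
  result: [warvezro]
Order 2 then 1:
  2 Syncope: [warubezro] → [warbezro]
  1 Intervocalic Lenition: no change — [warbezro]
  result: [warbezro]

2 then 1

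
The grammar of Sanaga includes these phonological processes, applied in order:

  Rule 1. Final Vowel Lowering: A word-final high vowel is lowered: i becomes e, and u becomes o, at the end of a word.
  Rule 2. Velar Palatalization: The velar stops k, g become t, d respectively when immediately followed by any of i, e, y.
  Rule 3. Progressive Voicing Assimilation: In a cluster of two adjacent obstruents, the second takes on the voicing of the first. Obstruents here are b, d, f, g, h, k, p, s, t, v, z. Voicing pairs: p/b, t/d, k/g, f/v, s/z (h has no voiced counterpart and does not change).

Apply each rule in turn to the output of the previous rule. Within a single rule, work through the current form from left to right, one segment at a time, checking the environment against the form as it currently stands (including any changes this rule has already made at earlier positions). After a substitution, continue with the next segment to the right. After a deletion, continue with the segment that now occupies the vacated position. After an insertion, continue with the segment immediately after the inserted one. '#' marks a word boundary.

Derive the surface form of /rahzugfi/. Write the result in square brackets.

[rahsugve]

Rule 1 Final Vowel Lowering: [rahzugfi] → [rahzugfe]
Rule 2 Velar Palatalization: no change — [rahzugfe]
Rule 3 Progressive Voicing Assimilation: [rahzugfe] → [rahsugve]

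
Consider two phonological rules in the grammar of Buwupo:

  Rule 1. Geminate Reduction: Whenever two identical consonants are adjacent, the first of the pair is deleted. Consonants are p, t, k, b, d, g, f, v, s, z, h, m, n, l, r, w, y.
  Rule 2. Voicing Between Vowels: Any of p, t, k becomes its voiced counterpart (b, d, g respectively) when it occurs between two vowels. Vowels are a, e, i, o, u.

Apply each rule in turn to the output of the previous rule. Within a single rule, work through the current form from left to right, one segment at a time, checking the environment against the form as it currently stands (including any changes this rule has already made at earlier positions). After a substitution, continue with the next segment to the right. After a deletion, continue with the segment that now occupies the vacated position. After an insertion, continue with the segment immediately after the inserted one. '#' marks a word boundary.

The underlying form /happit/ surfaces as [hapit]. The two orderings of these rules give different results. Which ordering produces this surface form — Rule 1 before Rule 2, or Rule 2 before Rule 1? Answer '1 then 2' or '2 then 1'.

Order 1 then 2:
  1 Geminate Reduction: [happit] → [hapit]
  2 Voicing Between Vowels: [hapit] → [habit]
  result: [habit]
Order 2 then 1:
  2 Voicing Between Vowels: no change — [happit]
  1 Geminate Reduction: [happit] → [hapit]
  result: [hapit]

2 then 1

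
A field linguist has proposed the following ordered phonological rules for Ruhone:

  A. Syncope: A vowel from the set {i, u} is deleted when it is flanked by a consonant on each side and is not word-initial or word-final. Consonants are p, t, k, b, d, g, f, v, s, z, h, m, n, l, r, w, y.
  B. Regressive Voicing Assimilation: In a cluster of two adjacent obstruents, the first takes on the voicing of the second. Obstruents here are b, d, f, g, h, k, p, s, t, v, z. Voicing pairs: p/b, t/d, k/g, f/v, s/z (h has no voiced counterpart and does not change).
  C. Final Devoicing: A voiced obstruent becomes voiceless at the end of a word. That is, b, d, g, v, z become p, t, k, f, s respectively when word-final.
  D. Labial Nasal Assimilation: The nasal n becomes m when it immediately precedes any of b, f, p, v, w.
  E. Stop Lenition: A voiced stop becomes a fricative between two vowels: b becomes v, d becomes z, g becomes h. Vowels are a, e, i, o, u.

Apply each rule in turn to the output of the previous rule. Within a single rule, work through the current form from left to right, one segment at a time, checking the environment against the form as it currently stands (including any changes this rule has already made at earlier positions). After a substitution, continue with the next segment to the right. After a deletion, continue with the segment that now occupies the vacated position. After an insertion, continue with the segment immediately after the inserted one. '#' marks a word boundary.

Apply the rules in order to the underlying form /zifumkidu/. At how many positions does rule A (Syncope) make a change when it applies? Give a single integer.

3

A Syncope: [zifumkidu] → [zfmkdu]
B Regressive Voicing Assimilation: [zfmkdu] → [sfmgdu]
C Final Devoicing: no change — [sfmgdu]
D Labial Nasal Assimilation: no change — [sfmgdu]
E Stop Lenition: no change — [sfmgdu]
Rule A changed 3 position(s).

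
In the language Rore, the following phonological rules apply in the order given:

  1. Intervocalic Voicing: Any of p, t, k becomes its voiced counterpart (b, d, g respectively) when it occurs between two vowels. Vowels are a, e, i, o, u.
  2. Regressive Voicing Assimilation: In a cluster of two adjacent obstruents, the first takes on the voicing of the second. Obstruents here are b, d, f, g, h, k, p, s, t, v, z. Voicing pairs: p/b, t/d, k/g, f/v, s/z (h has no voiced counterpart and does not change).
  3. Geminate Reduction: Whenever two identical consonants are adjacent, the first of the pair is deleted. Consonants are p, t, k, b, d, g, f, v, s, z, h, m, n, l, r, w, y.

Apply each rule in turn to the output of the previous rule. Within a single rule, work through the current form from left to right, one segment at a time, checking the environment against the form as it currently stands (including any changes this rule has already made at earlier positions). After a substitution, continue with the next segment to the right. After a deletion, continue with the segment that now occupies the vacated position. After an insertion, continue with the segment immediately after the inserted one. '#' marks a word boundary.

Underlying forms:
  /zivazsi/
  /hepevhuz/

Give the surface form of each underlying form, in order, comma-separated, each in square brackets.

[zivasi], [hebefhuz]

/zivazsi/:
  1 Intervocalic Voicing: no change — [zivazsi]
  2 Regressive Voicing Assimilation: [zivazsi] → [zivassi]
  3 Geminate Reduction: [zivassi] → [zivasi]
/hepevhuz/:
  1 Intervocalic Voicing: [hepevhuz] → [hebevhuz]
  2 Regressive Voicing Assimilation: [hebevhuz] → [hebefhuz]
  3 Geminate Reduction: no change — [hebefhuz]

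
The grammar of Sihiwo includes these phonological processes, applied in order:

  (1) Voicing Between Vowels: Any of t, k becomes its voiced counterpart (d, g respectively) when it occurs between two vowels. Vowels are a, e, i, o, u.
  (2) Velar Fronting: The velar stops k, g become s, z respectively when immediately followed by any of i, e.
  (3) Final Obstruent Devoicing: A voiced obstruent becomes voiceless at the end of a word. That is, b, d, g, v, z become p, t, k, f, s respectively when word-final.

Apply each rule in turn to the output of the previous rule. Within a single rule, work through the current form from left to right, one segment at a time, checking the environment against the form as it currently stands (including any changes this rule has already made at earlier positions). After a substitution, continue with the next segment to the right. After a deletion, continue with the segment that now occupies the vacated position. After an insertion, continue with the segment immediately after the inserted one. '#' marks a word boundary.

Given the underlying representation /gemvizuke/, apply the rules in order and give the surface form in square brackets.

(1) Voicing Between Vowels: [gemvizuke] → [gemvizuge]
(2) Velar Fronting: [gemvizuge] → [zemvizuze]
(3) Final Obstruent Devoicing: no change — [zemvizuze]

[zemvizuze]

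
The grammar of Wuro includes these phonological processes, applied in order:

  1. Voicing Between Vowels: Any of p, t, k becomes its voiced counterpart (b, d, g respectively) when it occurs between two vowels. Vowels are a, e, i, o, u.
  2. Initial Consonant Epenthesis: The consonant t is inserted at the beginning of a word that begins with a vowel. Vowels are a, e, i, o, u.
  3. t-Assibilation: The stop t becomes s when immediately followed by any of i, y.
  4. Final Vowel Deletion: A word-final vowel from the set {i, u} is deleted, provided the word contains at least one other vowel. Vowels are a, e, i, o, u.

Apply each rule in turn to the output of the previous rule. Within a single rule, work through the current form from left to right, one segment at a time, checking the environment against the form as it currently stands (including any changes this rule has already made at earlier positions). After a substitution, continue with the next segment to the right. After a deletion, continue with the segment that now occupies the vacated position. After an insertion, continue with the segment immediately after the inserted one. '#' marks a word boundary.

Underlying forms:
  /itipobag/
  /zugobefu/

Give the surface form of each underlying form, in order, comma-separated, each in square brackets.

[sidibobag], [zugobef]

/itipobag/:
  1 Voicing Between Vowels: [itipobag] → [idibobag]
  2 Initial Consonant Epenthesis: [idibobag] → [tidibobag]
  3 t-Assibilation: [tidibobag] → [sidibobag]
  4 Final Vowel Deletion: no change — [sidibobag]
/zugobefu/:
  1 Voicing Between Vowels: no change — [zugobefu]
  2 Initial Consonant Epenthesis: no change — [zugobefu]
  3 t-Assibilation: no change — [zugobefu]
  4 Final Vowel Deletion: [zugobefu] → [zugobef]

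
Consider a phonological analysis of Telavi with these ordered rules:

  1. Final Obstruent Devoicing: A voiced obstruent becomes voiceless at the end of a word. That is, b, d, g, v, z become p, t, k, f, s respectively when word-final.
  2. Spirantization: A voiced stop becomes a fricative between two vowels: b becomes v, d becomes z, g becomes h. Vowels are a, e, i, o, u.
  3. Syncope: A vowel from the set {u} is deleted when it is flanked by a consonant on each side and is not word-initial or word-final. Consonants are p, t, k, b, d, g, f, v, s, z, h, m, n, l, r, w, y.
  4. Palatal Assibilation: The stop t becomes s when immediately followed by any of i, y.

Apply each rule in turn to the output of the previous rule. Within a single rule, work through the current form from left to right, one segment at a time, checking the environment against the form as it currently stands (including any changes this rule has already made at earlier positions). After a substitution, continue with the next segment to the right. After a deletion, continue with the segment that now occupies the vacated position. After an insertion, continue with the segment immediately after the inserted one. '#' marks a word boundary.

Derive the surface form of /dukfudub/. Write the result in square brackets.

1 Final Obstruent Devoicing: [dukfudub] → [dukfudup]
2 Spirantization: [dukfudup] → [dukfuzup]
3 Syncope: [dukfuzup] → [dkfzp]
4 Palatal Assibilation: no change — [dkfzp]

[dkfzp]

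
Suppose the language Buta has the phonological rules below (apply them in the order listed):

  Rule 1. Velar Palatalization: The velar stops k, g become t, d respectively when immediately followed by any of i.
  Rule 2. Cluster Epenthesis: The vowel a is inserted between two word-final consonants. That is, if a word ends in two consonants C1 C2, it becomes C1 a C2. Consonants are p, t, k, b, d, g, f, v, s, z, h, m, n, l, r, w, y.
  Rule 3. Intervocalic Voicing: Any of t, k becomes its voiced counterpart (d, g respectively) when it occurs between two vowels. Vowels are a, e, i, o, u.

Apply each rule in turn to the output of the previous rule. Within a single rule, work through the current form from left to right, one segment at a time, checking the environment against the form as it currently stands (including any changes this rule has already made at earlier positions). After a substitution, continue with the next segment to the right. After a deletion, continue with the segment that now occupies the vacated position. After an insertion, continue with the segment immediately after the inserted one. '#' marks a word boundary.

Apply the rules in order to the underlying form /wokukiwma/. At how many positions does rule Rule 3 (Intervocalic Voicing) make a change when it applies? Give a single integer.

Rule 1 Velar Palatalization: [wokukiwma] → [wokutiwma]
Rule 2 Cluster Epenthesis: no change — [wokutiwma]
Rule 3 Intervocalic Voicing: [wokutiwma] → [wogudiwma]
Rule Rule 3 changed 2 position(s).

2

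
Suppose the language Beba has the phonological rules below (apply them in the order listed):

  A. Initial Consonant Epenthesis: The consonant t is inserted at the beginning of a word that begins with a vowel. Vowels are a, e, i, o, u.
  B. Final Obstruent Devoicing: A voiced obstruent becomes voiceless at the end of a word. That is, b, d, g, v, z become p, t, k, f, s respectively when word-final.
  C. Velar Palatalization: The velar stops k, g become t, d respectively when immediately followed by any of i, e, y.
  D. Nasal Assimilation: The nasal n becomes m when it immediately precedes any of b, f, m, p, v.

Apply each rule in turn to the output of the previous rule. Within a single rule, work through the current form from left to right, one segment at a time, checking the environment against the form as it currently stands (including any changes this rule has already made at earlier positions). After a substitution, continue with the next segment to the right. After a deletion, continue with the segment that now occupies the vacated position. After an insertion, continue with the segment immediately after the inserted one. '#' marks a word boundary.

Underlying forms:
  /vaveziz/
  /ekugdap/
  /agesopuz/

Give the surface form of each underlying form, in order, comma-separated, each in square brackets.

[vavezis], [tekugdap], [tadesopus]

/vaveziz/:
  A Initial Consonant Epenthesis: no change — [vaveziz]
  B Final Obstruent Devoicing: [vaveziz] → [vavezis]
  C Velar Palatalization: no change — [vavezis]
  D Nasal Assimilation: no change — [vavezis]
/ekugdap/:
  A Initial Consonant Epenthesis: [ekugdap] → [tekugdap]
  B Final Obstruent Devoicing: no change — [tekugdap]
  C Velar Palatalization: no change — [tekugdap]
  D Nasal Assimilation: no change — [tekugdap]
/agesopuz/:
  A Initial Consonant Epenthesis: [agesopuz] → [tagesopuz]
  B Final Obstruent Devoicing: [tagesopuz] → [tagesopus]
  C Velar Palatalization: [tagesopus] → [tadesopus]
  D Nasal Assimilation: no change — [tadesopus]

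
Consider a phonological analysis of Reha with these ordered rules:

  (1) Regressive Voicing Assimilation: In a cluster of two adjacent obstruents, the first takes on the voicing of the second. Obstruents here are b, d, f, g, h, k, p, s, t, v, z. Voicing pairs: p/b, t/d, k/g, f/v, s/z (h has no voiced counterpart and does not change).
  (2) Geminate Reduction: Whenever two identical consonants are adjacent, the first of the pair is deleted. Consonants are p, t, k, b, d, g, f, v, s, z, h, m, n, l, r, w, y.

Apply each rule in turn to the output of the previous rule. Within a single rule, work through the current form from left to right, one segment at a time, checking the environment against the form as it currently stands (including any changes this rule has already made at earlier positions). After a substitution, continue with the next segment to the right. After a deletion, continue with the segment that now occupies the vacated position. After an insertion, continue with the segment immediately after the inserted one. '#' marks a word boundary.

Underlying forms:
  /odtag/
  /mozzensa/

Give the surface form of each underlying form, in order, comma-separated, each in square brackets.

[otag], [mozensa]

/odtag/:
  (1) Regressive Voicing Assimilation: [odtag] → [ottag]
  (2) Geminate Reduction: [ottag] → [otag]
/mozzensa/:
  (1) Regressive Voicing Assimilation: no change — [mozzensa]
  (2) Geminate Reduction: [mozzensa] → [mozensa]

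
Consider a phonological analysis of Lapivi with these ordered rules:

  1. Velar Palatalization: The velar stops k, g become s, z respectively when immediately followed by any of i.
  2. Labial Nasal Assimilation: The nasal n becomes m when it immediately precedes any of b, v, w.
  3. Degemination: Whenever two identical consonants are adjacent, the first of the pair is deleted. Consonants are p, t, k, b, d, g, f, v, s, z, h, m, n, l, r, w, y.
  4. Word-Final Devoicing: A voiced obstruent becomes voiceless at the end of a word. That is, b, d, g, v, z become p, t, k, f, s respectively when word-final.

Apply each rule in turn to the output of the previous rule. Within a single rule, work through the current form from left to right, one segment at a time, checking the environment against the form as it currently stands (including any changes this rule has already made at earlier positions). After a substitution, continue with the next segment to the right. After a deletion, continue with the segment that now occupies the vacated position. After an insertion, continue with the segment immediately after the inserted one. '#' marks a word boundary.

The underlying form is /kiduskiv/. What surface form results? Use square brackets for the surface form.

1 Velar Palatalization: [kiduskiv] → [sidussiv]
2 Labial Nasal Assimilation: no change — [sidussiv]
3 Degemination: [sidussiv] → [sidusiv]
4 Word-Final Devoicing: [sidusiv] → [sidusif]

[sidusif]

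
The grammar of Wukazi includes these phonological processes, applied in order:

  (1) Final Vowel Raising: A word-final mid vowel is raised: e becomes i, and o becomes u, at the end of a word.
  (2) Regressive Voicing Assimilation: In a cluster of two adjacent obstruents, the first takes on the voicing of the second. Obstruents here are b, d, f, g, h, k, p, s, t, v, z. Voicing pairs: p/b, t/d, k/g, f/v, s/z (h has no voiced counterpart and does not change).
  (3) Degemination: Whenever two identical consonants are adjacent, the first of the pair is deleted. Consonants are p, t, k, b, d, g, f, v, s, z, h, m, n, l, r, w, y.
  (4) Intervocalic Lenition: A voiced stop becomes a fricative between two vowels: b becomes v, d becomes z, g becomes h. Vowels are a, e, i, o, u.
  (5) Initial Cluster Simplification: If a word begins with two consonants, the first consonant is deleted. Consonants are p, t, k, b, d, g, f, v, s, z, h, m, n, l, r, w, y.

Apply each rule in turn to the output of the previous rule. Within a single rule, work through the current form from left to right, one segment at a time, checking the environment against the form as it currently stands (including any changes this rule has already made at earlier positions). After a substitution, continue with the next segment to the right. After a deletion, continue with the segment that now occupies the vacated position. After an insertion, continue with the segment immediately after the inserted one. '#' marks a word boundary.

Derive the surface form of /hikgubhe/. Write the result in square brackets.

[hihuphi]

(1) Final Vowel Raising: [hikgubhe] → [hikgubhi]
(2) Regressive Voicing Assimilation: [hikgubhi] → [higguphi]
(3) Degemination: [higguphi] → [higuphi]
(4) Intervocalic Lenition: [higuphi] → [hihuphi]
(5) Initial Cluster Simplification: no change — [hihuphi]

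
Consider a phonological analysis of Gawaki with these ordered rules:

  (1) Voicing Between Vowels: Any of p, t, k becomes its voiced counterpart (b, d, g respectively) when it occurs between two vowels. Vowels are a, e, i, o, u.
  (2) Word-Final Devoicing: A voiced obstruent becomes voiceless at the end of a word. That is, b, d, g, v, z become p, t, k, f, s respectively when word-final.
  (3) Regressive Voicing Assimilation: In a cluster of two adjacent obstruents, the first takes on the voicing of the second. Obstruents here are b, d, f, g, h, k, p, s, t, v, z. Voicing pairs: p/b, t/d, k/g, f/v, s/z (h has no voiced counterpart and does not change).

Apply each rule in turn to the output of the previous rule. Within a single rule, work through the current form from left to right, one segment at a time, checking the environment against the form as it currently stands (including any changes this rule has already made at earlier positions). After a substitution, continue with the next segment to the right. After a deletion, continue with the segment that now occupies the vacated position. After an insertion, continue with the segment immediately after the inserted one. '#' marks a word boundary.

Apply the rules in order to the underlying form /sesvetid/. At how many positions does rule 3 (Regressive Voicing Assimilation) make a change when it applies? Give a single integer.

1

(1) Voicing Between Vowels: [sesvetid] → [sesvedid]
(2) Word-Final Devoicing: [sesvedid] → [sesvedit]
(3) Regressive Voicing Assimilation: [sesvedit] → [sezvedit]
Rule 3 changed 1 position(s).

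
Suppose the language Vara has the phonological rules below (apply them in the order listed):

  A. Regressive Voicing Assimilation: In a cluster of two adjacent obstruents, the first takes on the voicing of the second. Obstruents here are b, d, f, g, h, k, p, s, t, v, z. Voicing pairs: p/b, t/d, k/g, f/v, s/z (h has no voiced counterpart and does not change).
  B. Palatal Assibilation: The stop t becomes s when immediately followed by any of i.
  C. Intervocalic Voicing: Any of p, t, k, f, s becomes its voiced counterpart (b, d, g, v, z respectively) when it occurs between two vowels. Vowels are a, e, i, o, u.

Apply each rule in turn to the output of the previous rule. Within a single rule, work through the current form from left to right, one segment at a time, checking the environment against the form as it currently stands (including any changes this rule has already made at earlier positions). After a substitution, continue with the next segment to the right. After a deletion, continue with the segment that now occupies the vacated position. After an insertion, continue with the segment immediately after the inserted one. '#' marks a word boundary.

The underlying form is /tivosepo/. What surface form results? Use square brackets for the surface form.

[sivozebo]

A Regressive Voicing Assimilation: no change — [tivosepo]
B Palatal Assibilation: [tivosepo] → [sivosepo]
C Intervocalic Voicing: [sivosepo] → [sivozebo]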